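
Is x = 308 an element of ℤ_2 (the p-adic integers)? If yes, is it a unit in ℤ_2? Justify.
x ∈ ℤ_2 but not a unit; v_2(x) = 2 > 0

ℤ_2 = {x ∈ ℚ_2 : v_2(x) ≥ 0} and ℤ_2^× = {x ∈ ℤ_2 : v_2(x) = 0}. Here v_2(308) = v_2(num) − v_2(den) = 2; compare against these criteria.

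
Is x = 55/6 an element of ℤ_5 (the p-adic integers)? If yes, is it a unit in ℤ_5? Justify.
x ∈ ℤ_5 but not a unit; v_5(x) = 1 > 0

ℤ_5 = {x ∈ ℚ_5 : v_5(x) ≥ 0} and ℤ_5^× = {x ∈ ℤ_5 : v_5(x) = 0}. Here v_5(55/6) = v_5(num) − v_5(den) = 1; compare against these criteria.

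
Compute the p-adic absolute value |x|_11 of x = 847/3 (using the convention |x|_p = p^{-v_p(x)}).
|847/3|_11 = 1/121

Step 1 — compute v_11(x) by factoring powers of 11 out of the numerator and denominator: v_11(847/3) = 2. Step 2 — apply |x|_p = p^{-v_p(x)} = 11^{-2} = 1/121.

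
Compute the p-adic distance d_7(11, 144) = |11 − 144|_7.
d_7(11, 144) = 1/7

Step 1 — x − y = 11 − 144 = -133. Step 2 — v_7(-133) = 1 (factor: -133 = −(7^1 · 19); the sign does not affect v_p). Step 3 — |x − y|_7 = 7^{-1} = 1/7.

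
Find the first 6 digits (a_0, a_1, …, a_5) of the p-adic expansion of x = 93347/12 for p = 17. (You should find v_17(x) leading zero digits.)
(a_0, …, a_5) = (0, 0, 0, 3, 7, 1)

v_17(93347/12) = 3, so a_0 = ... = a_2 = 0. Factor out: x = 17^3 · u with u = 19/12 a unit in ℤ_17. Expand u iteratively via a_{v+i} = u_i mod 17, u_{i+1} = (u_i − a_{v+i})/17:
  u_0 = 19/12;  a_3 = 3;  u_1 = (u_0 − 3)/17 = -1/12
  u_1 = -1/12;  a_4 = 7;  u_2 = (u_1 − 7)/17 = -5/12
  u_2 = -5/12;  a_5 = 1;  u_3 = (u_2 − 1)/17 = -1/12
Digits: (0, 0, 0, 3, 7, 1).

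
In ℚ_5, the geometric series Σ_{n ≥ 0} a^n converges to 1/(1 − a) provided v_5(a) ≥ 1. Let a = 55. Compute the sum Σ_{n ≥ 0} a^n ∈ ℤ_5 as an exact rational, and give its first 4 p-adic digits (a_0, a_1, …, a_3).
Σ a^n = 1/(1 − a) = -1/54;  first 4 digits = (1, 1, 3, 0)

v_5(a) = 1 ≥ 1, so the series converges in ℤ_5 to 1/(1 − a) = 1/(1 − 55) = -1/54. Expand this rational in ℤ_5: compute digits iteratively via d_i = x_i mod 5, x_{i+1} = (x_i − d_i)/5. The first 4 digits are (1, 1, 3, 0).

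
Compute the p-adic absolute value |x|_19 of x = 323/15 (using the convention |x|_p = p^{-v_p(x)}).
|323/15|_19 = 1/19

Step 1 — compute v_19(x) by factoring powers of 19 out of the numerator and denominator: v_19(323/15) = 1. Step 2 — apply |x|_p = p^{-v_p(x)} = 19^{-1} = 1/19.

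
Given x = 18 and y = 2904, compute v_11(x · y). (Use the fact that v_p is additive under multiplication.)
v_11(52272) = 2

v_p(x) = 0 (factor: 18 = 11^0 · 18); v_p(y) = 2 (factor: 2904 = 11^2 · 24). Additivity: v_p(xy) = v_p(x) + v_p(y) = 0 + 2 = 2. (Direct check: xy = 52272 = 11^2 · (432).)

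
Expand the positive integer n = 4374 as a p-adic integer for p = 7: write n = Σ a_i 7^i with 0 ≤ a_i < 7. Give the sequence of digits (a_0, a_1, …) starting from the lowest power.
(a_0, a_1, …) = (6, 1, 5, 5, 1)

Repeated division by 7 gives the digits low-to-high: 4374 = 6 + 1·7^1 + 5·7^2 + 5·7^3 + 1·7^4. Digit sequence: (6, 1, 5, 5, 1).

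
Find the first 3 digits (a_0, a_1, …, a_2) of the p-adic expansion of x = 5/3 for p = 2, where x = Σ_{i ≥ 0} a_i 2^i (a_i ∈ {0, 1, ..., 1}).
(a_0, …, a_2) = (1, 1, 1)

v_2(5/3) = 0 (numerator and denominator both coprime to 2), so x ∈ ℤ_2^×. Compute digits iteratively via a_i = x_i mod 2, x_{i+1} = (x_i − a_i)/2, with x_0 = x:
  x_0 = 5/3;  a_0 = 1;  x_1 = (x_0 − 1)/2 = 1/3
  x_1 = 1/3;  a_1 = 1;  x_2 = (x_1 − 1)/2 = -1/3
  x_2 = -1/3;  a_2 = 1;  x_3 = (x_2 − 1)/2 = -2/3
Digits: (1, 1, 1).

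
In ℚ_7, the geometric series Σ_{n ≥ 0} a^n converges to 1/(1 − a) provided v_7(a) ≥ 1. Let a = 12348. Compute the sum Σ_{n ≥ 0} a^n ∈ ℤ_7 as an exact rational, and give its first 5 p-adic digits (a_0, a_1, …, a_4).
Σ a^n = 1/(1 − a) = -1/12347;  first 5 digits = (1, 0, 0, 1, 5)

v_7(a) = 3 ≥ 1, so the series converges in ℤ_7 to 1/(1 − a) = 1/(1 − 12348) = -1/12347. Expand this rational in ℤ_7: compute digits iteratively via d_i = x_i mod 7, x_{i+1} = (x_i − d_i)/7. The first 5 digits are (1, 0, 0, 1, 5).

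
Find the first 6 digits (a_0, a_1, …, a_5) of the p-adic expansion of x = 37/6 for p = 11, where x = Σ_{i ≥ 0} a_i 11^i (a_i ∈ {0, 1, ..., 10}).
(a_0, …, a_5) = (8, 9, 1, 9, 1, 9)

v_11(37/6) = 0 (numerator and denominator both coprime to 11), so x ∈ ℤ_11^×. Compute digits iteratively via a_i = x_i mod 11, x_{i+1} = (x_i − a_i)/11, with x_0 = x:
  x_0 = 37/6;  a_0 = 8;  x_1 = (x_0 − 8)/11 = -1/6
  x_1 = -1/6;  a_1 = 9;  x_2 = (x_1 − 9)/11 = -5/6
  x_2 = -5/6;  a_2 = 1;  x_3 = (x_2 − 1)/11 = -1/6
  x_3 = -1/6;  a_3 = 9;  x_4 = (x_3 − 9)/11 = -5/6
  x_4 = -5/6;  a_4 = 1;  x_5 = (x_4 − 1)/11 = -1/6
  x_5 = -1/6;  a_5 = 9;  x_6 = (x_5 − 9)/11 = -5/6
Digits: (8, 9, 1, 9, 1, 9).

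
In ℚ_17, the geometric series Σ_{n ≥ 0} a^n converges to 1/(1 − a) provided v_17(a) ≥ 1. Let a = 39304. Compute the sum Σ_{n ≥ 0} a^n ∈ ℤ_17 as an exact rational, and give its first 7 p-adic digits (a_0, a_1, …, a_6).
Σ a^n = 1/(1 − a) = -1/39303;  first 7 digits = (1, 0, 0, 8, 0, 0, 13)

v_17(a) = 3 ≥ 1, so the series converges in ℤ_17 to 1/(1 − a) = 1/(1 − 39304) = -1/39303. Expand this rational in ℤ_17: compute digits iteratively via d_i = x_i mod 17, x_{i+1} = (x_i − d_i)/17. The first 7 digits are (1, 0, 0, 8, 0, 0, 13).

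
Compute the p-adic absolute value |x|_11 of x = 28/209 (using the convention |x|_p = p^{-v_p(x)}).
|28/209|_11 = 11

Step 1 — compute v_11(x) by factoring powers of 11 out of the numerator and denominator: v_11(28/209) = -1. Step 2 — apply |x|_p = p^{-v_p(x)} = 11^{1} = 11.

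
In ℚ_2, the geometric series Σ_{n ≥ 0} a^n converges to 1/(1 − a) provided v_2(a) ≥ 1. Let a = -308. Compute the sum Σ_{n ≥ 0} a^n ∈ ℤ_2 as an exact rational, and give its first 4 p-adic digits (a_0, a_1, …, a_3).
Σ a^n = 1/(1 − a) = 1/309;  first 4 digits = (1, 0, 1, 1)

v_2(a) = 2 ≥ 1, so the series converges in ℤ_2 to 1/(1 − a) = 1/(1 − (-308)) = 1/309. Expand this rational in ℤ_2: compute digits iteratively via d_i = x_i mod 2, x_{i+1} = (x_i − d_i)/2. The first 4 digits are (1, 0, 1, 1).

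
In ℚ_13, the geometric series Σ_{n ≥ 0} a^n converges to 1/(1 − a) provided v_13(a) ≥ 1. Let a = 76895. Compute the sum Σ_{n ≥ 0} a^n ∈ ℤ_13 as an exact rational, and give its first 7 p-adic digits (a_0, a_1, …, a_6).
Σ a^n = 1/(1 − a) = -1/76894;  first 7 digits = (1, 0, 0, 9, 2, 0, 3)

v_13(a) = 3 ≥ 1, so the series converges in ℤ_13 to 1/(1 − a) = 1/(1 − 76895) = -1/76894. Expand this rational in ℤ_13: compute digits iteratively via d_i = x_i mod 13, x_{i+1} = (x_i − d_i)/13. The first 7 digits are (1, 0, 0, 9, 2, 0, 3).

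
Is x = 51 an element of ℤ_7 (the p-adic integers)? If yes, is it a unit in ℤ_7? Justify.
x ∈ ℤ_7^× (unit); v_7(x) = 0

ℤ_7 = {x ∈ ℚ_7 : v_7(x) ≥ 0} and ℤ_7^× = {x ∈ ℤ_7 : v_7(x) = 0}. Here v_7(51) = v_7(num) − v_7(den) = 0; compare against these criteria.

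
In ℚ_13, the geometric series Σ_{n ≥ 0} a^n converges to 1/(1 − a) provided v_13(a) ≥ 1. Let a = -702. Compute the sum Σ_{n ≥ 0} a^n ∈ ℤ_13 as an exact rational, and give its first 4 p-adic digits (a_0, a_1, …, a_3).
Σ a^n = 1/(1 − a) = 1/703;  first 4 digits = (1, 11, 12, 7)

v_13(a) = 1 ≥ 1, so the series converges in ℤ_13 to 1/(1 − a) = 1/(1 − (-702)) = 1/703. Expand this rational in ℤ_13: compute digits iteratively via d_i = x_i mod 13, x_{i+1} = (x_i − d_i)/13. The first 4 digits are (1, 11, 12, 7).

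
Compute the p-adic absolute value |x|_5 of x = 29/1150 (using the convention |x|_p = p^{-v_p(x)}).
|29/1150|_5 = 25

Step 1 — compute v_5(x) by factoring powers of 5 out of the numerator and denominator: v_5(29/1150) = -2. Step 2 — apply |x|_p = p^{-v_p(x)} = 5^{2} = 25.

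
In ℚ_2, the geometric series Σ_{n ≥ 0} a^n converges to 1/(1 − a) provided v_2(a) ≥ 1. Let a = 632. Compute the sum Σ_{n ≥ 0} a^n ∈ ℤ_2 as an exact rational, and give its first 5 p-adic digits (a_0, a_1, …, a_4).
Σ a^n = 1/(1 − a) = -1/631;  first 5 digits = (1, 0, 0, 1, 1)

v_2(a) = 3 ≥ 1, so the series converges in ℤ_2 to 1/(1 − a) = 1/(1 − 632) = -1/631. Expand this rational in ℤ_2: compute digits iteratively via d_i = x_i mod 2, x_{i+1} = (x_i − d_i)/2. The first 5 digits are (1, 0, 0, 1, 1).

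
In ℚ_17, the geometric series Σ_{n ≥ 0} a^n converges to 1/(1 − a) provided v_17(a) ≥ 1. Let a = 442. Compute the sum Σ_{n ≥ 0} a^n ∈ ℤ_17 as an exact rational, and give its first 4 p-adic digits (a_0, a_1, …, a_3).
Σ a^n = 1/(1 − a) = -1/441;  first 4 digits = (1, 9, 14, 3)

v_17(a) = 1 ≥ 1, so the series converges in ℤ_17 to 1/(1 − a) = 1/(1 − 442) = -1/441. Expand this rational in ℤ_17: compute digits iteratively via d_i = x_i mod 17, x_{i+1} = (x_i − d_i)/17. The first 4 digits are (1, 9, 14, 3).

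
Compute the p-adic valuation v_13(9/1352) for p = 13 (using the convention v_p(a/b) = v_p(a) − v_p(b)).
v_13(9/1352) = -2

Factor powers of 13 from the numerator and denominator of the reduced fraction: 9 = 13^0 · 9 and 1352 = 13^2 · 8. Apply v_p(a/b) = v_p(a) − v_p(b): v_13(9/1352) = 0 − 2 = -2.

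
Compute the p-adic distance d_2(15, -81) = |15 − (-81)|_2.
d_2(15, -81) = 1/32

Step 1 — x − y = 15 − (-81) = 96. Step 2 — v_2(96) = 5 (factor: 96 = (2^5 · 3); the sign does not affect v_p). Step 3 — |x − y|_2 = 2^{-5} = 1/32.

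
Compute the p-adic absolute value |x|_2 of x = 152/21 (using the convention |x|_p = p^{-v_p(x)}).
|152/21|_2 = 1/8

Step 1 — compute v_2(x) by factoring powers of 2 out of the numerator and denominator: v_2(152/21) = 3. Step 2 — apply |x|_p = p^{-v_p(x)} = 2^{-3} = 1/8.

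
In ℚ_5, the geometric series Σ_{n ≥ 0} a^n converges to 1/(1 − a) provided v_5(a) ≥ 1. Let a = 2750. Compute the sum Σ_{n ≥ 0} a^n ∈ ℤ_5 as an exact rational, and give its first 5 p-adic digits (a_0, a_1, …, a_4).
Σ a^n = 1/(1 − a) = -1/2749;  first 5 digits = (1, 0, 0, 2, 4)

v_5(a) = 3 ≥ 1, so the series converges in ℤ_5 to 1/(1 − a) = 1/(1 − 2750) = -1/2749. Expand this rational in ℤ_5: compute digits iteratively via d_i = x_i mod 5, x_{i+1} = (x_i − d_i)/5. The first 5 digits are (1, 0, 0, 2, 4).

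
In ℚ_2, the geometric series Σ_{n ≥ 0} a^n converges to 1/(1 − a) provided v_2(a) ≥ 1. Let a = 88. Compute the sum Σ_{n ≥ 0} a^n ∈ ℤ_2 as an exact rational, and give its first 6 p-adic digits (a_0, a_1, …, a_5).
Σ a^n = 1/(1 − a) = -1/87;  first 6 digits = (1, 0, 0, 1, 1, 0)

v_2(a) = 3 ≥ 1, so the series converges in ℤ_2 to 1/(1 − a) = 1/(1 − 88) = -1/87. Expand this rational in ℤ_2: compute digits iteratively via d_i = x_i mod 2, x_{i+1} = (x_i − d_i)/2. The first 6 digits are (1, 0, 0, 1, 1, 0).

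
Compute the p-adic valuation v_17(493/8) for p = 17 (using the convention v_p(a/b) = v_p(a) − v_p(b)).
v_17(493/8) = 1

Factor powers of 17 from the numerator and denominator of the reduced fraction: 493 = 17^1 · 29 and 8 = 17^0 · 8. Apply v_p(a/b) = v_p(a) − v_p(b): v_17(493/8) = 1 − 0 = 1.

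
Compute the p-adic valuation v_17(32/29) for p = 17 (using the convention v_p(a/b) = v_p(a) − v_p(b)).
v_17(32/29) = 0

Factor powers of 17 from the numerator and denominator of the reduced fraction: 32 = 17^0 · 32 and 29 = 17^0 · 29. Apply v_p(a/b) = v_p(a) − v_p(b): v_17(32/29) = 0 − 0 = 0.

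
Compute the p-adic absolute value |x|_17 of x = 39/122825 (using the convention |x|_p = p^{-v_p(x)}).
|39/122825|_17 = 4913

Step 1 — compute v_17(x) by factoring powers of 17 out of the numerator and denominator: v_17(39/122825) = -3. Step 2 — apply |x|_p = p^{-v_p(x)} = 17^{3} = 4913.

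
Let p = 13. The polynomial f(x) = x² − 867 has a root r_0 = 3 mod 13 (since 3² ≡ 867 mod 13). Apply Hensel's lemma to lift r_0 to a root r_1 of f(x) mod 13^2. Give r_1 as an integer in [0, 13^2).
r_1 = 146 (mod 169)

Hensel's recurrence: r_{i+1} = r_i − f(r_i)·(f′(r_i))^{-1} mod 13^{i+2}, with f′(x) = 2x. Iterate:
  r_0 = 3 (mod 13)
  r_1 = 146 (mod 169)
Final: r_1 = 146, and one checks f(r_1) ≡ 0 mod 13^2.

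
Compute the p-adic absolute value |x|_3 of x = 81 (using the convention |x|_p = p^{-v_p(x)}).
|81|_3 = 1/81

Step 1 — compute v_3(x) by factoring powers of 3 out of the numerator and denominator: v_3(81) = 4. Step 2 — apply |x|_p = p^{-v_p(x)} = 3^{-4} = 1/81.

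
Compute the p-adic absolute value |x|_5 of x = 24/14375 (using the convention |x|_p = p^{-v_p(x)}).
|24/14375|_5 = 625

Step 1 — compute v_5(x) by factoring powers of 5 out of the numerator and denominator: v_5(24/14375) = -4. Step 2 — apply |x|_p = p^{-v_p(x)} = 5^{4} = 625.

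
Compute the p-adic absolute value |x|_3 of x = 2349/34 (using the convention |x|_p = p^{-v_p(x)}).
|2349/34|_3 = 1/81

Step 1 — compute v_3(x) by factoring powers of 3 out of the numerator and denominator: v_3(2349/34) = 4. Step 2 — apply |x|_p = p^{-v_p(x)} = 3^{-4} = 1/81.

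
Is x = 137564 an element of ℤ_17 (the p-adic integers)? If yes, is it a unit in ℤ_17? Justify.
x ∈ ℤ_17 but not a unit; v_17(x) = 3 > 0

ℤ_17 = {x ∈ ℚ_17 : v_17(x) ≥ 0} and ℤ_17^× = {x ∈ ℤ_17 : v_17(x) = 0}. Here v_17(137564) = v_17(num) − v_17(den) = 3; compare against these criteria.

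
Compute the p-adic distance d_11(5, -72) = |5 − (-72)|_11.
d_11(5, -72) = 1/11

Step 1 — x − y = 5 − (-72) = 77. Step 2 — v_11(77) = 1 (factor: 77 = (11^1 · 7); the sign does not affect v_p). Step 3 — |x − y|_11 = 11^{-1} = 1/11.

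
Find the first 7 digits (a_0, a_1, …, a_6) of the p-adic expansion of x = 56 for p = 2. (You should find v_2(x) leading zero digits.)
(a_0, …, a_6) = (0, 0, 0, 1, 1, 1, 0)

v_2(56) = 3, so a_0 = ... = a_2 = 0. Factor out: x = 2^3 · u with u = 7 a unit in ℤ_2. Expand u iteratively via a_{v+i} = u_i mod 2, u_{i+1} = (u_i − a_{v+i})/2:
  u_0 = 7;  a_3 = 1;  u_1 = (u_0 − 1)/2 = 3
  u_1 = 3;  a_4 = 1;  u_2 = (u_1 − 1)/2 = 1
  u_2 = 1;  a_5 = 1;  u_3 = (u_2 − 1)/2 = 0
  u_3 = 0;  a_6 = 0;  u_4 = (u_3 − 0)/2 = 0
Digits: (0, 0, 0, 1, 1, 1, 0).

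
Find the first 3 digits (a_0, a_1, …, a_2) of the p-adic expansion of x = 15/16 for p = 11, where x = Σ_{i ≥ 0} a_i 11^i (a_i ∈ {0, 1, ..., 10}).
(a_0, …, a_2) = (3, 6, 7)

v_11(15/16) = 0 (numerator and denominator both coprime to 11), so x ∈ ℤ_11^×. Compute digits iteratively via a_i = x_i mod 11, x_{i+1} = (x_i − a_i)/11, with x_0 = x:
  x_0 = 15/16;  a_0 = 3;  x_1 = (x_0 − 3)/11 = -3/16
  x_1 = -3/16;  a_1 = 6;  x_2 = (x_1 − 6)/11 = -9/16
  x_2 = -9/16;  a_2 = 7;  x_3 = (x_2 − 7)/11 = -11/16
Digits: (3, 6, 7).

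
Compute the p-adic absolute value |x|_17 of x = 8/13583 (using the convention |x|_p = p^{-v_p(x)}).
|8/13583|_17 = 289

Step 1 — compute v_17(x) by factoring powers of 17 out of the numerator and denominator: v_17(8/13583) = -2. Step 2 — apply |x|_p = p^{-v_p(x)} = 17^{2} = 289.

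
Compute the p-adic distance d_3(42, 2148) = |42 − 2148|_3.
d_3(42, 2148) = 1/81

Step 1 — x − y = 42 − 2148 = -2106. Step 2 — v_3(-2106) = 4 (factor: -2106 = −(3^4 · 26); the sign does not affect v_p). Step 3 — |x − y|_3 = 3^{-4} = 1/81.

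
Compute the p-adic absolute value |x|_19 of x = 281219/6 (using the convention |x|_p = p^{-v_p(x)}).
|281219/6|_19 = 1/6859

Step 1 — compute v_19(x) by factoring powers of 19 out of the numerator and denominator: v_19(281219/6) = 3. Step 2 — apply |x|_p = p^{-v_p(x)} = 19^{-3} = 1/6859.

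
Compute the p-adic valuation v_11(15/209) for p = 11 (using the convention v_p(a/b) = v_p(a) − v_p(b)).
v_11(15/209) = -1

Factor powers of 11 from the numerator and denominator of the reduced fraction: 15 = 11^0 · 15 and 209 = 11^1 · 19. Apply v_p(a/b) = v_p(a) − v_p(b): v_11(15/209) = 0 − 1 = -1.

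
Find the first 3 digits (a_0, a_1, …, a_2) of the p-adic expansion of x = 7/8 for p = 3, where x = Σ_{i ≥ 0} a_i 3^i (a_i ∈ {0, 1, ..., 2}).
(a_0, …, a_2) = (2, 0, 1)

v_3(7/8) = 0 (numerator and denominator both coprime to 3), so x ∈ ℤ_3^×. Compute digits iteratively via a_i = x_i mod 3, x_{i+1} = (x_i − a_i)/3, with x_0 = x:
  x_0 = 7/8;  a_0 = 2;  x_1 = (x_0 − 2)/3 = -3/8
  x_1 = -3/8;  a_1 = 0;  x_2 = (x_1 − 0)/3 = -1/8
  x_2 = -1/8;  a_2 = 1;  x_3 = (x_2 − 1)/3 = -3/8
Digits: (2, 0, 1).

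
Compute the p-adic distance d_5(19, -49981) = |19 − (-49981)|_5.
d_5(19, -49981) = 1/3125

Step 1 — x − y = 19 − (-49981) = 50000. Step 2 — v_5(50000) = 5 (factor: 50000 = (5^5 · 16); the sign does not affect v_p). Step 3 — |x − y|_5 = 5^{-5} = 1/3125.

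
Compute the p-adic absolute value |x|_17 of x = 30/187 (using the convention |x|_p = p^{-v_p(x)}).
|30/187|_17 = 17

Step 1 — compute v_17(x) by factoring powers of 17 out of the numerator and denominator: v_17(30/187) = -1. Step 2 — apply |x|_p = p^{-v_p(x)} = 17^{1} = 17.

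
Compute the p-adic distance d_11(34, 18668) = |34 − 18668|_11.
d_11(34, 18668) = 1/1331

Step 1 — x − y = 34 − 18668 = -18634. Step 2 — v_11(-18634) = 3 (factor: -18634 = −(11^3 · 14); the sign does not affect v_p). Step 3 — |x − y|_11 = 11^{-3} = 1/1331.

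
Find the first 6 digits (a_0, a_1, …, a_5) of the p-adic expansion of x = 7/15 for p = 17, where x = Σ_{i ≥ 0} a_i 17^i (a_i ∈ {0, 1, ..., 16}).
(a_0, …, a_5) = (5, 2, 1, 9, 4, 2)

v_17(7/15) = 0 (numerator and denominator both coprime to 17), so x ∈ ℤ_17^×. Compute digits iteratively via a_i = x_i mod 17, x_{i+1} = (x_i − a_i)/17, with x_0 = x:
  x_0 = 7/15;  a_0 = 5;  x_1 = (x_0 − 5)/17 = -4/15
  x_1 = -4/15;  a_1 = 2;  x_2 = (x_1 − 2)/17 = -2/15
  x_2 = -2/15;  a_2 = 1;  x_3 = (x_2 − 1)/17 = -1/15
  x_3 = -1/15;  a_3 = 9;  x_4 = (x_3 − 9)/17 = -8/15
  x_4 = -8/15;  a_4 = 4;  x_5 = (x_4 − 4)/17 = -4/15
  x_5 = -4/15;  a_5 = 2;  x_6 = (x_5 − 2)/17 = -2/15
Digits: (5, 2, 1, 9, 4, 2).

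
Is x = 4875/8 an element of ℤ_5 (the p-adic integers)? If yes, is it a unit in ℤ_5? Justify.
x ∈ ℤ_5 but not a unit; v_5(x) = 3 > 0

ℤ_5 = {x ∈ ℚ_5 : v_5(x) ≥ 0} and ℤ_5^× = {x ∈ ℤ_5 : v_5(x) = 0}. Here v_5(4875/8) = v_5(num) − v_5(den) = 3; compare against these criteria.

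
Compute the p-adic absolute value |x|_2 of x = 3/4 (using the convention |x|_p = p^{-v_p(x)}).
|3/4|_2 = 4

Step 1 — compute v_2(x) by factoring powers of 2 out of the numerator and denominator: v_2(3/4) = -2. Step 2 — apply |x|_p = p^{-v_p(x)} = 2^{2} = 4.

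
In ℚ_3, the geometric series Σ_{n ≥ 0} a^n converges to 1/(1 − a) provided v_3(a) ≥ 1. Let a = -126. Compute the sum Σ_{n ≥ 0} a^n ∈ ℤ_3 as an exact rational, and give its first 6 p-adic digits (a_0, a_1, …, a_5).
Σ a^n = 1/(1 − a) = 1/127;  first 6 digits = (1, 0, 1, 1, 2, 1)

v_3(a) = 2 ≥ 1, so the series converges in ℤ_3 to 1/(1 − a) = 1/(1 − (-126)) = 1/127. Expand this rational in ℤ_3: compute digits iteratively via d_i = x_i mod 3, x_{i+1} = (x_i − d_i)/3. The first 6 digits are (1, 0, 1, 1, 2, 1).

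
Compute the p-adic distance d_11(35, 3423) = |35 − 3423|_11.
d_11(35, 3423) = 1/121

Step 1 — x − y = 35 − 3423 = -3388. Step 2 — v_11(-3388) = 2 (factor: -3388 = −(11^2 · 28); the sign does not affect v_p). Step 3 — |x − y|_11 = 11^{-2} = 1/121.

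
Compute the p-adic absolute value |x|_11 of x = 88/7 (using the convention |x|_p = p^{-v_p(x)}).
|88/7|_11 = 1/11

Step 1 — compute v_11(x) by factoring powers of 11 out of the numerator and denominator: v_11(88/7) = 1. Step 2 — apply |x|_p = p^{-v_p(x)} = 11^{-1} = 1/11.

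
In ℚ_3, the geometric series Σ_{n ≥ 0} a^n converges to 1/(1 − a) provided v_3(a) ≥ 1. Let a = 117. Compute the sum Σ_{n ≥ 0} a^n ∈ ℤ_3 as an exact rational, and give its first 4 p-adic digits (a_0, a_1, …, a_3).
Σ a^n = 1/(1 − a) = -1/116;  first 4 digits = (1, 0, 1, 1)

v_3(a) = 2 ≥ 1, so the series converges in ℤ_3 to 1/(1 − a) = 1/(1 − 117) = -1/116. Expand this rational in ℤ_3: compute digits iteratively via d_i = x_i mod 3, x_{i+1} = (x_i − d_i)/3. The first 4 digits are (1, 0, 1, 1).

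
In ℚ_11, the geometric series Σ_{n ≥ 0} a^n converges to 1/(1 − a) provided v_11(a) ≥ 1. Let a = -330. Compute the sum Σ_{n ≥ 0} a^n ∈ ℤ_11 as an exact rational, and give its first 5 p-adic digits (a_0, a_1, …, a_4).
Σ a^n = 1/(1 − a) = 1/331;  first 5 digits = (1, 3, 6, 9, 9)

v_11(a) = 1 ≥ 1, so the series converges in ℤ_11 to 1/(1 − a) = 1/(1 − (-330)) = 1/331. Expand this rational in ℤ_11: compute digits iteratively via d_i = x_i mod 11, x_{i+1} = (x_i − d_i)/11. The first 5 digits are (1, 3, 6, 9, 9).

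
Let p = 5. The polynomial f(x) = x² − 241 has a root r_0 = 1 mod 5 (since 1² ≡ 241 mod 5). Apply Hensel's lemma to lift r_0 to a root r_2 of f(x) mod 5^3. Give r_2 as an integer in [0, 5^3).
r_2 = 46 (mod 125)

Hensel's recurrence: r_{i+1} = r_i − f(r_i)·(f′(r_i))^{-1} mod 5^{i+2}, with f′(x) = 2x. Iterate:
  r_0 = 1 (mod 5)
  r_1 = 21 (mod 25)
  r_2 = 46 (mod 125)
Final: r_2 = 46, and one checks f(r_2) ≡ 0 mod 5^3.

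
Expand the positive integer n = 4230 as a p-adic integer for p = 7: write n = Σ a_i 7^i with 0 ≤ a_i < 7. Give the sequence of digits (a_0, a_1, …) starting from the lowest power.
(a_0, a_1, …) = (2, 2, 2, 5, 1)

Repeated division by 7 gives the digits low-to-high: 4230 = 2 + 2·7^1 + 2·7^2 + 5·7^3 + 1·7^4. Digit sequence: (2, 2, 2, 5, 1).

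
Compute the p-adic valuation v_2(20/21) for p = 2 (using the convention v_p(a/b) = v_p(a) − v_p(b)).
v_2(20/21) = 2

Factor powers of 2 from the numerator and denominator of the reduced fraction: 20 = 2^2 · 5 and 21 = 2^0 · 21. Apply v_p(a/b) = v_p(a) − v_p(b): v_2(20/21) = 2 − 0 = 2.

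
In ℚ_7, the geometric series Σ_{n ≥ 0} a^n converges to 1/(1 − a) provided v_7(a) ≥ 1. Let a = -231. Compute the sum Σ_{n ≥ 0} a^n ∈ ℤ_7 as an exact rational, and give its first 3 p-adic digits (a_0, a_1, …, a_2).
Σ a^n = 1/(1 − a) = 1/232;  first 3 digits = (1, 2, 6)

v_7(a) = 1 ≥ 1, so the series converges in ℤ_7 to 1/(1 − a) = 1/(1 − (-231)) = 1/232. Expand this rational in ℤ_7: compute digits iteratively via d_i = x_i mod 7, x_{i+1} = (x_i − d_i)/7. The first 3 digits are (1, 2, 6).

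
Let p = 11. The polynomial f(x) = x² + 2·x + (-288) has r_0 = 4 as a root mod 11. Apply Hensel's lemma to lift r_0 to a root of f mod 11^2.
r_1 = 103 (mod 121)

Hensel: r_{i+1} = r_i − f(r_i)·(f′(r_i))^{-1} mod 11^{i+2}, f′(x) = 2x + 2. Iterate:
  r_0 = 4 (mod 11)
  r_1 = 103 (mod 121)
Final: r = 103 satisfies f(r) ≡ 0 mod 11^2.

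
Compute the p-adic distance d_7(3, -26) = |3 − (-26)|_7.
d_7(3, -26) = 1

Step 1 — x − y = 3 − (-26) = 29. Step 2 — v_7(29) = 0 (factor: 29 = (7^0 · 29); the sign does not affect v_p). Step 3 — |x − y|_7 = 7^{0} = 1.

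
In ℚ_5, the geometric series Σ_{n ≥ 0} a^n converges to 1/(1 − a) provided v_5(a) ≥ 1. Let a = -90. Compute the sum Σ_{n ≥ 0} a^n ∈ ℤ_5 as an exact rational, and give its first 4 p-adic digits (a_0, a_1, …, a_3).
Σ a^n = 1/(1 − a) = 1/91;  first 4 digits = (1, 2, 0, 2)

v_5(a) = 1 ≥ 1, so the series converges in ℤ_5 to 1/(1 − a) = 1/(1 − (-90)) = 1/91. Expand this rational in ℤ_5: compute digits iteratively via d_i = x_i mod 5, x_{i+1} = (x_i − d_i)/5. The first 4 digits are (1, 2, 0, 2).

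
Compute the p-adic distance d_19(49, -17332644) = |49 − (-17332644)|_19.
d_19(49, -17332644) = 1/2476099

Step 1 — x − y = 49 − (-17332644) = 17332693. Step 2 — v_19(17332693) = 5 (factor: 17332693 = (19^5 · 7); the sign does not affect v_p). Step 3 — |x − y|_19 = 19^{-5} = 1/2476099.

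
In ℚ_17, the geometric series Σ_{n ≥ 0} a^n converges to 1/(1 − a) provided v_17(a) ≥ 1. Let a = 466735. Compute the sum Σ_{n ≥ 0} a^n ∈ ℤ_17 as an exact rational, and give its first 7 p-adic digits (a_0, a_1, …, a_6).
Σ a^n = 1/(1 − a) = -1/466734;  first 7 digits = (1, 0, 0, 10, 5, 0, 15)

v_17(a) = 3 ≥ 1, so the series converges in ℤ_17 to 1/(1 − a) = 1/(1 − 466735) = -1/466734. Expand this rational in ℤ_17: compute digits iteratively via d_i = x_i mod 17, x_{i+1} = (x_i − d_i)/17. The first 7 digits are (1, 0, 0, 10, 5, 0, 15).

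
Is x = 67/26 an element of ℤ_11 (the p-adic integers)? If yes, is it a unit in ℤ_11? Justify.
x ∈ ℤ_11^× (unit); v_11(x) = 0

ℤ_11 = {x ∈ ℚ_11 : v_11(x) ≥ 0} and ℤ_11^× = {x ∈ ℤ_11 : v_11(x) = 0}. Here v_11(67/26) = v_11(num) − v_11(den) = 0; compare against these criteria.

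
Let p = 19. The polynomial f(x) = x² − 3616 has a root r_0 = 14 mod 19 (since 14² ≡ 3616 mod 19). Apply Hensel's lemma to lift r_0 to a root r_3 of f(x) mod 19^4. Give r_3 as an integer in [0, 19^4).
r_3 = 104723 (mod 130321)

Hensel's recurrence: r_{i+1} = r_i − f(r_i)·(f′(r_i))^{-1} mod 19^{i+2}, with f′(x) = 2x. Iterate:
  r_0 = 14 (mod 19)
  r_1 = 33 (mod 361)
  r_2 = 1838 (mod 6859)
  r_3 = 104723 (mod 130321)
Final: r_3 = 104723, and one checks f(r_3) ≡ 0 mod 19^4.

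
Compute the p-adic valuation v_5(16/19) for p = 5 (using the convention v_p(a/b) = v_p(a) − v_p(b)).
v_5(16/19) = 0

Factor powers of 5 from the numerator and denominator of the reduced fraction: 16 = 5^0 · 16 and 19 = 5^0 · 19. Apply v_p(a/b) = v_p(a) − v_p(b): v_5(16/19) = 0 − 0 = 0.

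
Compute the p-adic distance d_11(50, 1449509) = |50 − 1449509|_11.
d_11(50, 1449509) = 1/161051

Step 1 — x − y = 50 − 1449509 = -1449459. Step 2 — v_11(-1449459) = 5 (factor: -1449459 = −(11^5 · 9); the sign does not affect v_p). Step 3 — |x − y|_11 = 11^{-5} = 1/161051.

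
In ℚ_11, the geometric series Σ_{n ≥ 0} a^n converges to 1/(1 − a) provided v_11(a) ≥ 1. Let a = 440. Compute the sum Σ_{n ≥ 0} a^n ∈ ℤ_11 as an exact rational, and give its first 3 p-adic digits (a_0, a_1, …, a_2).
Σ a^n = 1/(1 − a) = -1/439;  first 3 digits = (1, 7, 8)

v_11(a) = 1 ≥ 1, so the series converges in ℤ_11 to 1/(1 − a) = 1/(1 − 440) = -1/439. Expand this rational in ℤ_11: compute digits iteratively via d_i = x_i mod 11, x_{i+1} = (x_i − d_i)/11. The first 3 digits are (1, 7, 8).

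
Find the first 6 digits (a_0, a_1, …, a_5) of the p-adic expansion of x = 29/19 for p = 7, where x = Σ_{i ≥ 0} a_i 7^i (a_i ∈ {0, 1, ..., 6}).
(a_0, …, a_5) = (3, 2, 3, 1, 2, 3)

v_7(29/19) = 0 (numerator and denominator both coprime to 7), so x ∈ ℤ_7^×. Compute digits iteratively via a_i = x_i mod 7, x_{i+1} = (x_i − a_i)/7, with x_0 = x:
  x_0 = 29/19;  a_0 = 3;  x_1 = (x_0 − 3)/7 = -4/19
  x_1 = -4/19;  a_1 = 2;  x_2 = (x_1 − 2)/7 = -6/19
  x_2 = -6/19;  a_2 = 3;  x_3 = (x_2 − 3)/7 = -9/19
  x_3 = -9/19;  a_3 = 1;  x_4 = (x_3 − 1)/7 = -4/19
  x_4 = -4/19;  a_4 = 2;  x_5 = (x_4 − 2)/7 = -6/19
  x_5 = -6/19;  a_5 = 3;  x_6 = (x_5 − 3)/7 = -9/19
Digits: (3, 2, 3, 1, 2, 3).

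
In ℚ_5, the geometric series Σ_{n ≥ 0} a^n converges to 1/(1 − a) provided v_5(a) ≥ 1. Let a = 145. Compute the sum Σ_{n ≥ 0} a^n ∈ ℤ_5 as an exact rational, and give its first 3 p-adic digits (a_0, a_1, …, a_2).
Σ a^n = 1/(1 − a) = -1/144;  first 3 digits = (1, 4, 1)

v_5(a) = 1 ≥ 1, so the series converges in ℤ_5 to 1/(1 − a) = 1/(1 − 145) = -1/144. Expand this rational in ℤ_5: compute digits iteratively via d_i = x_i mod 5, x_{i+1} = (x_i − d_i)/5. The first 3 digits are (1, 4, 1).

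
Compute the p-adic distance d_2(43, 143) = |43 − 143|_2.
d_2(43, 143) = 1/4

Step 1 — x − y = 43 − 143 = -100. Step 2 — v_2(-100) = 2 (factor: -100 = −(2^2 · 25); the sign does not affect v_p). Step 3 — |x − y|_2 = 2^{-2} = 1/4.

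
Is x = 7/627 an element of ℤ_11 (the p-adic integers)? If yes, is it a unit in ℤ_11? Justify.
x ∉ ℤ_11 (v_11(x) = -1 < 0)

ℤ_11 = {x ∈ ℚ_11 : v_11(x) ≥ 0} and ℤ_11^× = {x ∈ ℤ_11 : v_11(x) = 0}. Here v_11(7/627) = v_11(num) − v_11(den) = -1; compare against these criteria.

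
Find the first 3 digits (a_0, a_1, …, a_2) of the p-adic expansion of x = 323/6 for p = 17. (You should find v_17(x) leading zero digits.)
(a_0, …, a_2) = (0, 6, 14)

v_17(323/6) = 1, so a_0 = ... = a_0 = 0. Factor out: x = 17^1 · u with u = 19/6 a unit in ℤ_17. Expand u iteratively via a_{v+i} = u_i mod 17, u_{i+1} = (u_i − a_{v+i})/17:
  u_0 = 19/6;  a_1 = 6;  u_1 = (u_0 − 6)/17 = -1/6
  u_1 = -1/6;  a_2 = 14;  u_2 = (u_1 − 14)/17 = -5/6
Digits: (0, 6, 14).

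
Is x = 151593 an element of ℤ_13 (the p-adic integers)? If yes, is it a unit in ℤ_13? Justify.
x ∈ ℤ_13 but not a unit; v_13(x) = 3 > 0

ℤ_13 = {x ∈ ℚ_13 : v_13(x) ≥ 0} and ℤ_13^× = {x ∈ ℤ_13 : v_13(x) = 0}. Here v_13(151593) = v_13(num) − v_13(den) = 3; compare against these criteria.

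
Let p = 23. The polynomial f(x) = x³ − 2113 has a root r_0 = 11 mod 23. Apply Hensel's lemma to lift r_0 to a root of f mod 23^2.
r_1 = 172 (mod 529)

Hensel: r_{i+1} = r_i − f(r_i)/f′(r_i) mod 23^{i+2}, where f′(x) = 3x². Iterate:
  r_0 = 11 (mod 23)
  r_1 = 172 (mod 529)
Final: r = 172 with f(r) ≡ 0 mod 23^2.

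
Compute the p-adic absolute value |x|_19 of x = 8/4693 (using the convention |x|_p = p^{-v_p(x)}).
|8/4693|_19 = 361

Step 1 — compute v_19(x) by factoring powers of 19 out of the numerator and denominator: v_19(8/4693) = -2. Step 2 — apply |x|_p = p^{-v_p(x)} = 19^{2} = 361.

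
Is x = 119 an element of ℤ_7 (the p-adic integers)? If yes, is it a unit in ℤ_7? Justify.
x ∈ ℤ_7 but not a unit; v_7(x) = 1 > 0

ℤ_7 = {x ∈ ℚ_7 : v_7(x) ≥ 0} and ℤ_7^× = {x ∈ ℤ_7 : v_7(x) = 0}. Here v_7(119) = v_7(num) − v_7(den) = 1; compare against these criteria.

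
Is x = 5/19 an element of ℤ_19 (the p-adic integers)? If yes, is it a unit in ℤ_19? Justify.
x ∉ ℤ_19 (v_19(x) = -1 < 0)

ℤ_19 = {x ∈ ℚ_19 : v_19(x) ≥ 0} and ℤ_19^× = {x ∈ ℤ_19 : v_19(x) = 0}. Here v_19(5/19) = v_19(num) − v_19(den) = -1; compare against these criteria.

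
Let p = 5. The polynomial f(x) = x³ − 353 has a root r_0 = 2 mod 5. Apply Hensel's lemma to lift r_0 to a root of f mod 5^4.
r_3 = 262 (mod 625)

Hensel: r_{i+1} = r_i − f(r_i)/f′(r_i) mod 5^{i+2}, where f′(x) = 3x². Iterate:
  r_0 = 2 (mod 5)
  r_1 = 12 (mod 25)
  r_2 = 12 (mod 125)
  r_3 = 262 (mod 625)
Final: r = 262 with f(r) ≡ 0 mod 5^4.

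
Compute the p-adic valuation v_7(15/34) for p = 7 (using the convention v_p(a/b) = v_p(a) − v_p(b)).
v_7(15/34) = 0

Factor powers of 7 from the numerator and denominator of the reduced fraction: 15 = 7^0 · 15 and 34 = 7^0 · 34. Apply v_p(a/b) = v_p(a) − v_p(b): v_7(15/34) = 0 − 0 = 0.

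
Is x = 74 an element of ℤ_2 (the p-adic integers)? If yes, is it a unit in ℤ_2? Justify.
x ∈ ℤ_2 but not a unit; v_2(x) = 1 > 0

ℤ_2 = {x ∈ ℚ_2 : v_2(x) ≥ 0} and ℤ_2^× = {x ∈ ℤ_2 : v_2(x) = 0}. Here v_2(74) = v_2(num) − v_2(den) = 1; compare against these criteria.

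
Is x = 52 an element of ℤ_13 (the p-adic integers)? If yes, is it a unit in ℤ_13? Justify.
x ∈ ℤ_13 but not a unit; v_13(x) = 1 > 0

ℤ_13 = {x ∈ ℚ_13 : v_13(x) ≥ 0} and ℤ_13^× = {x ∈ ℤ_13 : v_13(x) = 0}. Here v_13(52) = v_13(num) − v_13(den) = 1; compare against these criteria.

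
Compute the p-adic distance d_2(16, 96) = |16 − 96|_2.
d_2(16, 96) = 1/16

Step 1 — x − y = 16 − 96 = -80. Step 2 — v_2(-80) = 4 (factor: -80 = −(2^4 · 5); the sign does not affect v_p). Step 3 — |x − y|_2 = 2^{-4} = 1/16.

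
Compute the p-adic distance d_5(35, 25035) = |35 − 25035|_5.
d_5(35, 25035) = 1/3125

Step 1 — x − y = 35 − 25035 = -25000. Step 2 — v_5(-25000) = 5 (factor: -25000 = −(5^5 · 8); the sign does not affect v_p). Step 3 — |x − y|_5 = 5^{-5} = 1/3125.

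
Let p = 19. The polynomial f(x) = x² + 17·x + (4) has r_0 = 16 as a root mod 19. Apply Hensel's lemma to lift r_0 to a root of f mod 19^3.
r_2 = 6039 (mod 6859)

Hensel: r_{i+1} = r_i − f(r_i)·(f′(r_i))^{-1} mod 19^{i+2}, f′(x) = 2x + 17. Iterate:
  r_0 = 16 (mod 19)
  r_1 = 263 (mod 361)
  r_2 = 6039 (mod 6859)
Final: r = 6039 satisfies f(r) ≡ 0 mod 19^3.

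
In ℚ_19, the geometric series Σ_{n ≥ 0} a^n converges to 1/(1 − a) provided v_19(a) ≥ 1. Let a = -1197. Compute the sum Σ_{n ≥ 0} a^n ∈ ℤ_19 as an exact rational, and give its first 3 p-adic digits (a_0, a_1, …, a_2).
Σ a^n = 1/(1 − a) = 1/1198;  first 3 digits = (1, 13, 13)

v_19(a) = 1 ≥ 1, so the series converges in ℤ_19 to 1/(1 − a) = 1/(1 − (-1197)) = 1/1198. Expand this rational in ℤ_19: compute digits iteratively via d_i = x_i mod 19, x_{i+1} = (x_i − d_i)/19. The first 3 digits are (1, 13, 13).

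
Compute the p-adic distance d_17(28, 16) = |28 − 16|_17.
d_17(28, 16) = 1

Step 1 — x − y = 28 − 16 = 12. Step 2 — v_17(12) = 0 (factor: 12 = (17^0 · 12); the sign does not affect v_p). Step 3 — |x − y|_17 = 17^{0} = 1.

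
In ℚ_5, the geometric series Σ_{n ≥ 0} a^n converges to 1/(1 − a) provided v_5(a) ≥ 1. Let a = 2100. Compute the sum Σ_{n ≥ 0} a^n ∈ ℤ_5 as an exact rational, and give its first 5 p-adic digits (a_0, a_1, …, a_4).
Σ a^n = 1/(1 − a) = -1/2099;  first 5 digits = (1, 0, 4, 1, 4)

v_5(a) = 2 ≥ 1, so the series converges in ℤ_5 to 1/(1 − a) = 1/(1 − 2100) = -1/2099. Expand this rational in ℤ_5: compute digits iteratively via d_i = x_i mod 5, x_{i+1} = (x_i − d_i)/5. The first 5 digits are (1, 0, 4, 1, 4).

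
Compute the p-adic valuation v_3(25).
v_3(25) = 0

v_3(n) is the largest exponent k such that 3^k divides n. Factor out: 25 = 3^0 · 25. (Sign doesn't affect v_p.) So v_3(25) = 0.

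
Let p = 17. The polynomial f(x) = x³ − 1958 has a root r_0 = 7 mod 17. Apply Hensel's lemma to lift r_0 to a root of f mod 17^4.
r_3 = 26663 (mod 83521)

Hensel: r_{i+1} = r_i − f(r_i)/f′(r_i) mod 17^{i+2}, where f′(x) = 3x². Iterate:
  r_0 = 7 (mod 17)
  r_1 = 75 (mod 289)
  r_2 = 2098 (mod 4913)
  r_3 = 26663 (mod 83521)
Final: r = 26663 with f(r) ≡ 0 mod 17^4.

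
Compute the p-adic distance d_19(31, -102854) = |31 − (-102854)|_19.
d_19(31, -102854) = 1/6859

Step 1 — x − y = 31 − (-102854) = 102885. Step 2 — v_19(102885) = 3 (factor: 102885 = (19^3 · 15); the sign does not affect v_p). Step 3 — |x − y|_19 = 19^{-3} = 1/6859.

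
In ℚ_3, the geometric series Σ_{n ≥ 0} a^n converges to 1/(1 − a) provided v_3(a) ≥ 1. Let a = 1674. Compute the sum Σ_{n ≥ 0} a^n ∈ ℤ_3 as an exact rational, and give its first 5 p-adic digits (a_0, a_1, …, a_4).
Σ a^n = 1/(1 − a) = -1/1673;  first 5 digits = (1, 0, 0, 2, 2)

v_3(a) = 3 ≥ 1, so the series converges in ℤ_3 to 1/(1 − a) = 1/(1 − 1674) = -1/1673. Expand this rational in ℤ_3: compute digits iteratively via d_i = x_i mod 3, x_{i+1} = (x_i − d_i)/3. The first 5 digits are (1, 0, 0, 2, 2).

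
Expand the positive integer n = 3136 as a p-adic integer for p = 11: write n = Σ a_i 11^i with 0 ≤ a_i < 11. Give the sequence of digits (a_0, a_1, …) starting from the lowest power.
(a_0, a_1, …) = (1, 10, 3, 2)

Repeated division by 11 gives the digits low-to-high: 3136 = 1 + 10·11^1 + 3·11^2 + 2·11^3. Digit sequence: (1, 10, 3, 2).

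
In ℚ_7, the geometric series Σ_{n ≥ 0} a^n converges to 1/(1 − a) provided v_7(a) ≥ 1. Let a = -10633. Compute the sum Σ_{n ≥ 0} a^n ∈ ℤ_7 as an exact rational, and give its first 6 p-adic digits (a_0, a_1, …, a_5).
Σ a^n = 1/(1 − a) = 1/10634;  first 6 digits = (1, 0, 0, 4, 2, 6)

v_7(a) = 3 ≥ 1, so the series converges in ℤ_7 to 1/(1 − a) = 1/(1 − (-10633)) = 1/10634. Expand this rational in ℤ_7: compute digits iteratively via d_i = x_i mod 7, x_{i+1} = (x_i − d_i)/7. The first 6 digits are (1, 0, 0, 4, 2, 6).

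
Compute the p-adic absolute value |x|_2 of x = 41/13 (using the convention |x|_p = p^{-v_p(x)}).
|41/13|_2 = 1

Step 1 — compute v_2(x) by factoring powers of 2 out of the numerator and denominator: v_2(41/13) = 0. Step 2 — apply |x|_p = p^{-v_p(x)} = 2^{0} = 1.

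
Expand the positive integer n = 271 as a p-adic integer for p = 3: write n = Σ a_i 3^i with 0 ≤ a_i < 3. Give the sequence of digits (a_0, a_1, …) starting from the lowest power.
(a_0, a_1, …) = (1, 0, 0, 1, 0, 1)

Repeated division by 3 gives the digits low-to-high: 271 = 1 + 1·3^3 + 1·3^5. Digit sequence: (1, 0, 0, 1, 0, 1).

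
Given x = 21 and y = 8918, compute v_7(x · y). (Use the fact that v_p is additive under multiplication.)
v_7(187278) = 4

v_p(x) = 1 (factor: 21 = 7^1 · 3); v_p(y) = 3 (factor: 8918 = 7^3 · 26). Additivity: v_p(xy) = v_p(x) + v_p(y) = 1 + 3 = 4. (Direct check: xy = 187278 = 7^4 · (78).)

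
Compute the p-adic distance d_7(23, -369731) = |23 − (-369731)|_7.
d_7(23, -369731) = 1/16807

Step 1 — x − y = 23 − (-369731) = 369754. Step 2 — v_7(369754) = 5 (factor: 369754 = (7^5 · 22); the sign does not affect v_p). Step 3 — |x − y|_7 = 7^{-5} = 1/16807.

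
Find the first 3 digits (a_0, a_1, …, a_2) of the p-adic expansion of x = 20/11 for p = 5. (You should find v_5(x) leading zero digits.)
(a_0, …, a_2) = (0, 4, 2)

v_5(20/11) = 1, so a_0 = ... = a_0 = 0. Factor out: x = 5^1 · u with u = 4/11 a unit in ℤ_5. Expand u iteratively via a_{v+i} = u_i mod 5, u_{i+1} = (u_i − a_{v+i})/5:
  u_0 = 4/11;  a_1 = 4;  u_1 = (u_0 − 4)/5 = -8/11
  u_1 = -8/11;  a_2 = 2;  u_2 = (u_1 − 2)/5 = -6/11
Digits: (0, 4, 2).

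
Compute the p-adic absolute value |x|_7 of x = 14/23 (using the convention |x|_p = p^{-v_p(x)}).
|14/23|_7 = 1/7

Step 1 — compute v_7(x) by factoring powers of 7 out of the numerator and denominator: v_7(14/23) = 1. Step 2 — apply |x|_p = p^{-v_p(x)} = 7^{-1} = 1/7.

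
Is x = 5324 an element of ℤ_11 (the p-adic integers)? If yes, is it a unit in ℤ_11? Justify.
x ∈ ℤ_11 but not a unit; v_11(x) = 3 > 0

ℤ_11 = {x ∈ ℚ_11 : v_11(x) ≥ 0} and ℤ_11^× = {x ∈ ℤ_11 : v_11(x) = 0}. Here v_11(5324) = v_11(num) − v_11(den) = 3; compare against these criteria.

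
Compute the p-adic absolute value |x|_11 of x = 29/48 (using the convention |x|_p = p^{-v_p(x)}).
|29/48|_11 = 1

Step 1 — compute v_11(x) by factoring powers of 11 out of the numerator and denominator: v_11(29/48) = 0. Step 2 — apply |x|_p = p^{-v_p(x)} = 11^{0} = 1.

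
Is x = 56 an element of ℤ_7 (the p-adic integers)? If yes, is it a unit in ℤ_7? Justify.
x ∈ ℤ_7 but not a unit; v_7(x) = 1 > 0

ℤ_7 = {x ∈ ℚ_7 : v_7(x) ≥ 0} and ℤ_7^× = {x ∈ ℤ_7 : v_7(x) = 0}. Here v_7(56) = v_7(num) − v_7(den) = 1; compare against these criteria.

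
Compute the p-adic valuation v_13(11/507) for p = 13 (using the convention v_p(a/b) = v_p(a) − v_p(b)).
v_13(11/507) = -2

Factor powers of 13 from the numerator and denominator of the reduced fraction: 11 = 13^0 · 11 and 507 = 13^2 · 3. Apply v_p(a/b) = v_p(a) − v_p(b): v_13(11/507) = 0 − 2 = -2.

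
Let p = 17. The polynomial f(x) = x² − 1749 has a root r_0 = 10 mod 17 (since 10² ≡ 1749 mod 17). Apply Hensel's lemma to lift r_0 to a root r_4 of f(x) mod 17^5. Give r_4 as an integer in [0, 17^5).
r_4 = 824017 (mod 1419857)

Hensel's recurrence: r_{i+1} = r_i − f(r_i)·(f′(r_i))^{-1} mod 17^{i+2}, with f′(x) = 2x. Iterate:
  r_0 = 10 (mod 17)
  r_1 = 78 (mod 289)
  r_2 = 3546 (mod 4913)
  r_3 = 72328 (mod 83521)
  r_4 = 824017 (mod 1419857)
Final: r_4 = 824017, and one checks f(r_4) ≡ 0 mod 17^5.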